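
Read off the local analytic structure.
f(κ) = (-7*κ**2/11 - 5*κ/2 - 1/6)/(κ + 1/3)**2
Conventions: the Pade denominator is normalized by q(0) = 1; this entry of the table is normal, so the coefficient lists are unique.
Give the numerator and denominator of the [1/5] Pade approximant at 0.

Taylor coefficients needed (expand at 0): a_0 = -3/2, a_1 = -27/2, a_2 = 1953/22, a_3 = -9045/22, a_4 = 36693/22, a_5 = -138753/22, a_6 = 502281/22.
Write the denominator as Q(κ) = 1 + q1*κ + q2*κ^2 + q3*κ^3 + q4*κ^4 + q5*κ^5. Requiring Q*f - P = O(κ^7) with deg P <= 1 kills the coefficients of κ^2..κ^6 in Q*f:
  κ^2: a_2 + q1*a_1 + q2*a_0 = 0, i.e. 1953/22 + (-27/2)*q1 + (-3/2)*q2 = 0.
  κ^3: a_3 + q1*a_2 + q2*a_1 + q3*a_0 = 0, i.e. -9045/22 + (1953/22)*q1 + (-27/2)*q2 + (-3/2)*q3 = 0.
  κ^4: a_4 + q1*a_3 + q2*a_2 + q3*a_1 + q4*a_0 = 0, i.e. 36693/22 + (-9045/22)*q1 + (1953/22)*q2 + (-27/2)*q3 + (-3/2)*q4 = 0.
  κ^5: a_5 + q1*a_4 + q2*a_3 + q3*a_2 + q4*a_1 + q5*a_0 = 0, i.e. -138753/22 + (36693/22)*q1 + (-9045/22)*q2 + (1953/22)*q3 + (-27/2)*q4 + (-3/2)*q5 = 0.
  κ^6: a_6 + q1*a_5 + q2*a_4 + q3*a_3 + q4*a_2 + q5*a_1 = 0, i.e. 502281/22 + (-138753/22)*q1 + (36693/22)*q2 + (-9045/22)*q3 + (1953/22)*q4 + (-27/2)*q5 = 0.
Solving this linear system: q1 = 31800028/5539127, q2 = 41615355/5539127, q3 = -118569822/60930397, q4 = 30702420/60930397, q5 = -85966776/670234367.
The numerator is Q*f truncated at degree 1: P0 = a_0 = -3/2; P1 = a_1 + q1*a_0 = -244956513/11078254.

The Pade approximant has numerator coefficients [-3/2, -244956513/11078254]; denominator coefficients [1, 31800028/5539127, 41615355/5539127, -118569822/60930397, 30702420/60930397, -85966776/670234367].


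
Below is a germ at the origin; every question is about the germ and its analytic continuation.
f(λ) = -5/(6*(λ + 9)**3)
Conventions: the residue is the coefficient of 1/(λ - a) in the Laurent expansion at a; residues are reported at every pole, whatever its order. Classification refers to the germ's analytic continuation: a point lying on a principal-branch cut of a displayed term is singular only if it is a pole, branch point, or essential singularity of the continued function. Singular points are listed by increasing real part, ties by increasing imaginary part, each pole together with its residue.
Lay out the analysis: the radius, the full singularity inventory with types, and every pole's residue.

Radius of convergence at 0: 9.
At -9: a pole of order 3; residue 0.

Denominator factor (λ + 9)^3: pole of order 3 at -9, modulus 9.
The radius of convergence is the smallest modulus among the singular points: 9.
At the order-3 pole -9 set g(λ) = (λ - (-9))^3*f(λ) = -5/6.
Order-3 pole: residue = g''(a)/2; g''(-9) = 0, so the residue is 0.


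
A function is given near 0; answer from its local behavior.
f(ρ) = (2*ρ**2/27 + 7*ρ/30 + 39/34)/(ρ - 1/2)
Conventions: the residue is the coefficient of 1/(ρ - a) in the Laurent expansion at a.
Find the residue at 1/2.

At the order-1 pole 1/2 set g(ρ) = (ρ - (1/2))*f(ρ) = 2*ρ**2/27 + 7*ρ/30 + 39/34.
Simple pole: residue = g(a) at a = 1/2, which is 11771/9180.

The residue is 11771/9180.


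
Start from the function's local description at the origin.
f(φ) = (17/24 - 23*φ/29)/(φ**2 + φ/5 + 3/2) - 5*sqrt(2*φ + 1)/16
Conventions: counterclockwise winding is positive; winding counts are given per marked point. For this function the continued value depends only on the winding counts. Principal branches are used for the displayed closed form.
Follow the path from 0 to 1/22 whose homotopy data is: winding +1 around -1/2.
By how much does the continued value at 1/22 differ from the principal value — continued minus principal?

The rational part is single-valued and drops out of the difference; each branch term changes only by its own monodromy.
(-5/16)*sqrt(1 - φ/(-1/2)): winding +1 is odd, the square root flips sign, contributing -2*(-5/16)*sqrt(1 - (1/22)/(-1/2)) = -2*(-5/16)*sqrt(12/11) = (5/44)*sqrt(33).
Summing the contributions at φ = 1/22 gives (5/44)*sqrt(33).

Continued minus principal equals (5/44)*sqrt(33).


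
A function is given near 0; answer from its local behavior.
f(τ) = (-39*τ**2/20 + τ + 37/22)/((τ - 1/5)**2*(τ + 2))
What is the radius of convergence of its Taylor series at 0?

The radius of convergence is 1/5.

Denominator factor (τ + 2): pole of order 1 at -2, modulus 2.
Denominator factor (τ - 1/5)^2: pole of order 2 at 1/5, modulus 1/5.
The radius of convergence is the smallest modulus among the singular points: 1/5.


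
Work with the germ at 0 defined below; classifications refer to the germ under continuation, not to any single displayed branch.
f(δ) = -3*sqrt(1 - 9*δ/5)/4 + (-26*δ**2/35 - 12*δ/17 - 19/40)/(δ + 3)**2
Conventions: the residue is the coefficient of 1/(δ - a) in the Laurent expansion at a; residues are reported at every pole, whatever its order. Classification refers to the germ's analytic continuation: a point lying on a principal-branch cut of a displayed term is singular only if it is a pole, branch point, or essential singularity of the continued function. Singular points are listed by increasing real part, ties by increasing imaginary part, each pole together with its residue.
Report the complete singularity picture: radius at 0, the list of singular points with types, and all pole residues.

Denominator factor (δ + 3)^2: pole of order 2 at -3, modulus 3.
Branch term (-3/4)*sqrt(1 - δ/(5/9)): its argument vanishes at δ = 5/9, a square-root branch point, modulus 5/9.
The radius of convergence is the smallest modulus among the singular points: 5/9.
The branch term is analytic at -3 and contributes nothing to the residue; only the rational part matters.
At the order-2 pole -3 set g(δ) = (δ - (-3))^2*(rational part) = -26*δ**2/35 - 12*δ/17 - 19/40.
Order-2 pole: residue = g'(a); g'(-3) = 2232/595, so the residue is 2232/595.
List the singular points by increasing real part (a conjugate pair: the negative imaginary part first).

Radius of convergence at 0: 5/9.
At -3: a pole of order 2; residue 2232/595.
At 5/9: an algebraic (square-root) branch point.


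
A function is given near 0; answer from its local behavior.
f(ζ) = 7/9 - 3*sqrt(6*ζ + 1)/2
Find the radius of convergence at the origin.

Branch term (-3/2)*sqrt(1 - ζ/(-1/6)): its argument vanishes at ζ = -1/6, a square-root branch point, modulus 1/6.
The radius of convergence is the smallest modulus among the singular points: 1/6.

The radius of convergence is 1/6.


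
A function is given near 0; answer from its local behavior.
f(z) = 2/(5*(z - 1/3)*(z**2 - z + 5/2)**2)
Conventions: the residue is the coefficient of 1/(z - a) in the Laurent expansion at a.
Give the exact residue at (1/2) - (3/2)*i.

The factor z**2 - z + 5/2 splits as (z - a)(z - a') with a = (1/2) - (3/2)*i, a' = (1/2) + (3/2)*i. At the order-2 pole a set g(z) = (z - a)^2*f(z) = [2/(5*(z - 1/3))] / (z - a')^2.
Order-2 pole: residue = g'(a); g'((1/2) - (3/2)*i) = (-324/8405) + (488/75645)*i, so the residue is (-324/8405) + (488/75645)*i.

The residue is (-324/8405) + (488/75645)*i.


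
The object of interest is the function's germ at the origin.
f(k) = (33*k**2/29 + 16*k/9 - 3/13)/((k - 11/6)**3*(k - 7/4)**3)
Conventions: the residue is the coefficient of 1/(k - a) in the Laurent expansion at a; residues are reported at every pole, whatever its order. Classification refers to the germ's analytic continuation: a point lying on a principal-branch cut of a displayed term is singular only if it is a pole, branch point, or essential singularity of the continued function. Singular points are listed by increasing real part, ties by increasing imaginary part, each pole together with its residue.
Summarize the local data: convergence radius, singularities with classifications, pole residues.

Radius of convergence at 0: 7/4.
At 7/4: a pole of order 3; residue -3718574784/377.
At 11/6: a pole of order 3; residue 3718574784/377.

Denominator factor (k - 11/6)^3: pole of order 3 at 11/6, modulus 11/6.
Denominator factor (k - 7/4)^3: pole of order 3 at 7/4, modulus 7/4.
The radius of convergence is the smallest modulus among the singular points: 7/4.
At the order-3 pole 7/4 set g(k) = (k - (7/4))^3*f(k) = (33*k**2/29 + 16*k/9 - 3/13)/(k - 11/6)**3.
Order-3 pole: residue = g''(a)/2; g''(7/4) = -7437149568/377, so the residue is -3718574784/377.
At the order-3 pole 11/6 set g(k) = (k - (11/6))^3*f(k) = (33*k**2/29 + 16*k/9 - 3/13)/(k - 7/4)**3.
Order-3 pole: residue = g''(a)/2; g''(11/6) = 7437149568/377, so the residue is 3718574784/377.
List the singular points by increasing real part (a conjugate pair: the negative imaginary part first).


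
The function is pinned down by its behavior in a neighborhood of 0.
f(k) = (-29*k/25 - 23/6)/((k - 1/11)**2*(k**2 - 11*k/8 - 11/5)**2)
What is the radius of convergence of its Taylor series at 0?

The radius of convergence is 1/11.

Denominator factor (k - 1/11)^2: pole of order 2 at 1/11, modulus 1/11.
Denominator factor (k**2 - 11*k/8 - 11/5)^2: discriminant 3421/320, real irrational roots 11/16 + (1/80)*sqrt(17105) and 11/16 - (1/80)*sqrt(17105); poles of order 2, moduli 11/16 + (1/80)*sqrt(17105) and -11/16 + (1/80)*sqrt(17105).
The radius of convergence is the smallest modulus among the singular points: 1/11.


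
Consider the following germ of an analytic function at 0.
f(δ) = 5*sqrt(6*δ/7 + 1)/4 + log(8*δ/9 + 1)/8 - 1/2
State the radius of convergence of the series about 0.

The radius of convergence is 9/8.

Branch term (1/8)*log(1 - δ/(-9/8)): its argument vanishes at δ = -9/8, a logarithmic branch point, modulus 9/8.
Branch term (5/4)*sqrt(1 - δ/(-7/6)): its argument vanishes at δ = -7/6, a square-root branch point, modulus 7/6.
The radius of convergence is the smallest modulus among the singular points: 9/8.


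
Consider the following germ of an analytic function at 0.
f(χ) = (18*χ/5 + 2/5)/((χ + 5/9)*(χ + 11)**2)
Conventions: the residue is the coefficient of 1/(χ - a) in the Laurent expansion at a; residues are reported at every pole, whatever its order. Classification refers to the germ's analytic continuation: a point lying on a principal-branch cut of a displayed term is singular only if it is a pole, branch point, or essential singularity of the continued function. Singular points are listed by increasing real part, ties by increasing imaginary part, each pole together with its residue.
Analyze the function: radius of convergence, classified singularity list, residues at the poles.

Radius of convergence at 0: 5/9.
At -11: a pole of order 2; residue 162/11045.
At -5/9: a pole of order 1; residue -162/11045.

Denominator factor (χ + 11)^2: pole of order 2 at -11, modulus 11.
Denominator factor (χ + 5/9): pole of order 1 at -5/9, modulus 5/9.
The radius of convergence is the smallest modulus among the singular points: 5/9.
At the order-2 pole -11 set g(χ) = (χ - (-11))^2*f(χ) = (18*χ/5 + 2/5)/(χ + 5/9).
Order-2 pole: residue = g'(a); g'(-11) = 162/11045, so the residue is 162/11045.
At the order-1 pole -5/9 set g(χ) = (χ - (-5/9))*f(χ) = (18*χ/5 + 2/5)/(χ + 11)**2.
Simple pole: residue = g(a) at a = -5/9, which is -162/11045.
List the singular points by increasing real part (a conjugate pair: the negative imaginary part first).


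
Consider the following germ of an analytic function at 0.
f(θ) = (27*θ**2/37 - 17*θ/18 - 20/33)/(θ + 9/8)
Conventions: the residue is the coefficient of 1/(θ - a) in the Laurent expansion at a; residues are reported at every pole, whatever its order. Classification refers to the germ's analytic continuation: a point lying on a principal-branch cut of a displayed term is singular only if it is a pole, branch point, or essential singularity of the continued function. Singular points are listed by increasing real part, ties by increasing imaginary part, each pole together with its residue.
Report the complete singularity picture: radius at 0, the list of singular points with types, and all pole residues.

Radius of convergence at 0: 9/8.
At -9/8: a pole of order 1; residue 107839/78144.

Denominator factor (θ + 9/8): pole of order 1 at -9/8, modulus 9/8.
The radius of convergence is the smallest modulus among the singular points: 9/8.
At the order-1 pole -9/8 set g(θ) = (θ - (-9/8))*f(θ) = 27*θ**2/37 - 17*θ/18 - 20/33.
Simple pole: residue = g(a) at a = -9/8, which is 107839/78144.


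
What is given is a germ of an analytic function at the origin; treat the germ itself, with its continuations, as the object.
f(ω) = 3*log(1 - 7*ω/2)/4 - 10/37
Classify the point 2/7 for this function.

The term (3/4)*log(1 - ω/(2/7)) has argument 1 - 2/7/(2/7) = 0 at 2/7: a logarithmic (infinitely-sheeted) branch point; the remaining terms are analytic or single-valued there.

The point is a logarithmic branch point.


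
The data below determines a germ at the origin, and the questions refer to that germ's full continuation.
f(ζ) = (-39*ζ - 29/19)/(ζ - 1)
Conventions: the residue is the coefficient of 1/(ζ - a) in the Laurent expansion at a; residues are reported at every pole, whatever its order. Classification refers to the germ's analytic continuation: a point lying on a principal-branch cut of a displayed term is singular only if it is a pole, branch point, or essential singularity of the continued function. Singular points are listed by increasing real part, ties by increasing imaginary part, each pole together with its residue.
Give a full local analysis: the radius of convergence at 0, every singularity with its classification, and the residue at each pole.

Radius of convergence at 0: 1.
At 1: a pole of order 1; residue -770/19.

Denominator factor (ζ - 1): pole of order 1 at 1, modulus 1.
The radius of convergence is the smallest modulus among the singular points: 1.
At the order-1 pole 1 set g(ζ) = (ζ - (1))*f(ζ) = -39*ζ - 29/19.
Simple pole: residue = g(a) at a = 1, which is -770/19.


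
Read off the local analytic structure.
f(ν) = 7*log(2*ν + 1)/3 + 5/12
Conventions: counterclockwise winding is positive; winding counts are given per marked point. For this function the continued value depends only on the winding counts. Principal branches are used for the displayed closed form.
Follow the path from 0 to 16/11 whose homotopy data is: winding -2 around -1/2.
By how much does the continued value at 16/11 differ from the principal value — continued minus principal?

The rational part is single-valued and drops out of the difference; each branch term changes only by its own monodromy.
(7/3)*log(1 - ν/(-1/2)): each positive loop around -1/2 adds 2*pi*i to the log, so winding -2 contributes (7/3)*(-2)*2*pi*i = -(28/3)*pi*i.
Summing the contributions at ν = 16/11 gives -(28/3)*pi*i.

Continued minus principal equals -(28/3)*pi*i.


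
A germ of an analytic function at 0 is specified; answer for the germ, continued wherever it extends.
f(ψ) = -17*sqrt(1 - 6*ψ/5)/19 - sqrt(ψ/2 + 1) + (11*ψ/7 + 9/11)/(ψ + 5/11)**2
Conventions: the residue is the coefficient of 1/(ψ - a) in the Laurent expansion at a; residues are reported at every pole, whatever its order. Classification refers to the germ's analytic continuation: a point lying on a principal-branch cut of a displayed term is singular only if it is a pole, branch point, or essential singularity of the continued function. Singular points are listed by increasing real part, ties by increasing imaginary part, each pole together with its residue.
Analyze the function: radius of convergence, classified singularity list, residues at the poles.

Radius of convergence at 0: 5/11.
At -2: an algebraic (square-root) branch point.
At -5/11: a pole of order 2; residue 11/7.
At 5/6: an algebraic (square-root) branch point.

Denominator factor (ψ + 5/11)^2: pole of order 2 at -5/11, modulus 5/11.
Branch term (-17/19)*sqrt(1 - ψ/(5/6)): its argument vanishes at ψ = 5/6, a square-root branch point, modulus 5/6.
Branch term (-1)*sqrt(1 - ψ/(-2)): its argument vanishes at ψ = -2, a square-root branch point, modulus 2.
The radius of convergence is the smallest modulus among the singular points: 5/11.
The branch terms are analytic at -5/11 and contribute nothing to the residue; only the rational part matters.
At the order-2 pole -5/11 set g(ψ) = (ψ - (-5/11))^2*(rational part) = 11*ψ/7 + 9/11.
Order-2 pole: residue = g'(a); g'(-5/11) = 11/7, so the residue is 11/7.
List the singular points by increasing real part (a conjugate pair: the negative imaginary part first).


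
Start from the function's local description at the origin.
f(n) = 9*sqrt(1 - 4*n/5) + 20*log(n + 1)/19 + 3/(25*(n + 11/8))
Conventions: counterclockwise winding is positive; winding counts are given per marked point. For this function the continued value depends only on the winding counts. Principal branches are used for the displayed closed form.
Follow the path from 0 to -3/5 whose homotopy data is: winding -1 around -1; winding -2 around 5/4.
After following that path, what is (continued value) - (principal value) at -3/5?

Continued minus principal equals -(40/19)*pi*i.

The rational part is single-valued and drops out of the difference; each branch term changes only by its own monodromy.
(20/19)*log(1 - n/(-1)): each positive loop around -1 adds 2*pi*i to the log, so winding -1 contributes (20/19)*(-1)*2*pi*i = -(40/19)*pi*i.
(9)*sqrt(1 - n/(5/4)): winding -2 is even, the square root returns to the same sheet, contribution 0.
Summing the contributions at n = -3/5 gives -(40/19)*pi*i.


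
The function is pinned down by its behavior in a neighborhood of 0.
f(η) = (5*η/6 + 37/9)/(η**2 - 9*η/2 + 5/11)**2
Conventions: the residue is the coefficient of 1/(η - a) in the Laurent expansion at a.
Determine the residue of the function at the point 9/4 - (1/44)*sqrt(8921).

The residue is (9482/5919489)*sqrt(8921).

The factor η**2 - 9*η/2 + 5/11 splits as (η - a)(η - a') with a = 9/4 - (1/44)*sqrt(8921), a' = 9/4 + (1/44)*sqrt(8921). At the order-2 pole a set g(η) = (η - a)^2*f(η) = [5*η/6 + 37/9] / (η - a')^2.
Order-2 pole: residue = g'(a); g'(9/4 - (1/44)*sqrt(8921)) = (9482/5919489)*sqrt(8921), so the residue is (9482/5919489)*sqrt(8921).


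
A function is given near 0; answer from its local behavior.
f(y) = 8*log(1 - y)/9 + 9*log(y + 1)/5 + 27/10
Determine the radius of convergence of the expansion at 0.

Branch term (8/9)*log(1 - y/(1)): its argument vanishes at y = 1, a logarithmic branch point, modulus 1.
Branch term (9/5)*log(1 - y/(-1)): its argument vanishes at y = -1, a logarithmic branch point, modulus 1.
The radius of convergence is the smallest modulus among the singular points: 1.

The radius of convergence is 1.


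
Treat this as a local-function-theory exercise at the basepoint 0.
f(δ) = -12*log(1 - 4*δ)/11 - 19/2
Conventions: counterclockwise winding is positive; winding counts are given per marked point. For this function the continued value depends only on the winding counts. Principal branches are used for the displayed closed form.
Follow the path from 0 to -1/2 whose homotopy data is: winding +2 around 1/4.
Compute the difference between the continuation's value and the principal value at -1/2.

Continued minus principal equals -(48/11)*pi*i.

The rational part is single-valued and drops out of the difference; each branch term changes only by its own monodromy.
(-12/11)*log(1 - δ/(1/4)): each positive loop around 1/4 adds 2*pi*i to the log, so winding +2 contributes (-12/11)*(2)*2*pi*i = -(48/11)*pi*i.
Summing the contributions at δ = -1/2 gives -(48/11)*pi*i.


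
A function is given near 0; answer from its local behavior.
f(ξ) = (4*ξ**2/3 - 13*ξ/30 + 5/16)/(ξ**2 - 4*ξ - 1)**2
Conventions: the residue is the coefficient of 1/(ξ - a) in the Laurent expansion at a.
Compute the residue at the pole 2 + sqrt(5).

The residue is (151/8000)*sqrt(5).

The factor ξ**2 - 4*ξ - 1 splits as (ξ - a)(ξ - a') with a = 2 + sqrt(5), a' = 2 - sqrt(5). At the order-2 pole a set g(ξ) = (ξ - a)^2*f(ξ) = [4*ξ**2/3 - 13*ξ/30 + 5/16] / (ξ - a')^2.
Order-2 pole: residue = g'(a); g'(2 + sqrt(5)) = (151/8000)*sqrt(5), so the residue is (151/8000)*sqrt(5).


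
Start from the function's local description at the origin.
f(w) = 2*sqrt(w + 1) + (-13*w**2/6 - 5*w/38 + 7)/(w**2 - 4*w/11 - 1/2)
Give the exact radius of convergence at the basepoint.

The radius of convergence is -2/11 + (1/22)*sqrt(258).

Denominator factor (w**2 - 4*w/11 - 1/2): discriminant 258/121, real irrational roots 2/11 + (1/22)*sqrt(258) and 2/11 - (1/22)*sqrt(258); poles of order 1, moduli 2/11 + (1/22)*sqrt(258) and -2/11 + (1/22)*sqrt(258).
Branch term (2)*sqrt(1 - w/(-1)): its argument vanishes at w = -1, a square-root branch point, modulus 1.
The radius of convergence is the smallest modulus among the singular points: -2/11 + (1/22)*sqrt(258).


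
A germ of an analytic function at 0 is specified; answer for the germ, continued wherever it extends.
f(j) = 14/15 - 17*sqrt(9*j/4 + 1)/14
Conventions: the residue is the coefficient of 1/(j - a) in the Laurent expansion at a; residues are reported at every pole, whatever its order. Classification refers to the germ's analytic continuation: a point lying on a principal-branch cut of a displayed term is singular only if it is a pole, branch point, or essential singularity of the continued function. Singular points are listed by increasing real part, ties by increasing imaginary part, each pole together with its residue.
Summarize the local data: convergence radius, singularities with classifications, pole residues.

Branch term (-17/14)*sqrt(1 - j/(-4/9)): its argument vanishes at j = -4/9, a square-root branch point, modulus 4/9.
The radius of convergence is the smallest modulus among the singular points: 4/9.

Radius of convergence at 0: 4/9.
At -4/9: an algebraic (square-root) branch point.


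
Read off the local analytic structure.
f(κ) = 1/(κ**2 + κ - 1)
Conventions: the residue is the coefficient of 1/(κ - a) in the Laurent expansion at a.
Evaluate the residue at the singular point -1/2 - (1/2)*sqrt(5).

The residue is -(1/5)*sqrt(5).

The factor κ**2 + κ - 1 splits as (κ - a)(κ - a') with a = -1/2 - (1/2)*sqrt(5), a' = -1/2 + (1/2)*sqrt(5). At the order-1 pole a set g(κ) = (κ - a)*f(κ) = [1] / (κ - a').
Simple pole: residue = g(a) at a = -1/2 - (1/2)*sqrt(5), which is -(1/5)*sqrt(5).


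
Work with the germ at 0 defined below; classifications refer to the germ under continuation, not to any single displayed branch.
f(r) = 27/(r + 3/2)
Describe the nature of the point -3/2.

The point is a pole of order 1.

The denominator factor r + 3/2 vanishes at -3/2 and appears to the power 1; the numerator there equals 27, nonzero, and no other factor vanishes.
Hence a pole whose order is the multiplicity, 1.


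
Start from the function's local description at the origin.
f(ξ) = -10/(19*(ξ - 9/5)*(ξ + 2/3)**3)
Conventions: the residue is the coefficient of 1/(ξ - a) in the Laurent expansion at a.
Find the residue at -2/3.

The residue is 33750/962407.

At the order-3 pole -2/3 set g(ξ) = (ξ - (-2/3))^3*f(ξ) = -10/(19*(ξ - 9/5)).
Order-3 pole: residue = g''(a)/2; g''(-2/3) = 67500/962407, so the residue is 33750/962407.


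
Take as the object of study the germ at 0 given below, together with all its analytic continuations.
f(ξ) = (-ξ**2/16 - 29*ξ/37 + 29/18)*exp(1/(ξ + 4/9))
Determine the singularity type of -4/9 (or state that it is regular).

The point is an essential singularity.

The exponent 1/(ξ - (-4/9)) has a pole at -4/9, so exp(1/(ξ - (-4/9))) takes every nonzero value near it: an essential singularity (not a pole of any order).


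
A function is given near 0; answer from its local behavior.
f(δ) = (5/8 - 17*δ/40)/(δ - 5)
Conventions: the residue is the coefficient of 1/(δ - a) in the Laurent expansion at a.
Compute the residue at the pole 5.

At the order-1 pole 5 set g(δ) = (δ - (5))*f(δ) = 5/8 - 17*δ/40.
Simple pole: residue = g(a) at a = 5, which is -3/2.

The residue is -3/2.


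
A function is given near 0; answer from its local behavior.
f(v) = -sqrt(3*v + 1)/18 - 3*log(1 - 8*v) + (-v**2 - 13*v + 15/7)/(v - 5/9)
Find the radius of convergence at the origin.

Denominator factor (v - 5/9): pole of order 1 at 5/9, modulus 5/9.
Branch term (-1/18)*sqrt(1 - v/(-1/3)): its argument vanishes at v = -1/3, a square-root branch point, modulus 1/3.
Branch term (-3)*log(1 - v/(1/8)): its argument vanishes at v = 1/8, a logarithmic branch point, modulus 1/8.
The radius of convergence is the smallest modulus among the singular points: 1/8.

The radius of convergence is 1/8.


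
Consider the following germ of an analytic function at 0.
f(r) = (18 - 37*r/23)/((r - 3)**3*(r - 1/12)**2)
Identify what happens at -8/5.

Denominator factors: r - 1/12 = -101/60 at r = -8/5; r - 3 = -23/5 at r = -8/5 — none vanishes.
So the germ continues analytically to -8/5.

The point is a regular point.


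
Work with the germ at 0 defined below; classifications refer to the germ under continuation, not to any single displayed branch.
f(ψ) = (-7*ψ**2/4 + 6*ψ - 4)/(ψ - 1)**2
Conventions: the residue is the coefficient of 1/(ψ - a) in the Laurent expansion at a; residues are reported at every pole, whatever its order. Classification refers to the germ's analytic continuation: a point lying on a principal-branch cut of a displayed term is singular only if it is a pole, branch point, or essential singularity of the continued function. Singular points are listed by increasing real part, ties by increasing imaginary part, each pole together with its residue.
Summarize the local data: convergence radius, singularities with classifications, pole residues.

Denominator factor (ψ - 1)^2: pole of order 2 at 1, modulus 1.
The radius of convergence is the smallest modulus among the singular points: 1.
At the order-2 pole 1 set g(ψ) = (ψ - (1))^2*f(ψ) = -7*ψ**2/4 + 6*ψ - 4.
Order-2 pole: residue = g'(a); g'(1) = 5/2, so the residue is 5/2.

Radius of convergence at 0: 1.
At 1: a pole of order 2; residue 5/2.


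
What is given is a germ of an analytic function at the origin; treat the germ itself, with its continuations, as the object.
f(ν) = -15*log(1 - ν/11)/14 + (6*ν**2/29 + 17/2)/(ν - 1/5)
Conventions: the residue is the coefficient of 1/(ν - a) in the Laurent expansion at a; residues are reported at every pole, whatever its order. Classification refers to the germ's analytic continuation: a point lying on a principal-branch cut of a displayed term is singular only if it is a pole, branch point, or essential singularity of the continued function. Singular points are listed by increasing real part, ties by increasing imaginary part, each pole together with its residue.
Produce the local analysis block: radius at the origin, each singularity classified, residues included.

Radius of convergence at 0: 1/5.
At 1/5: a pole of order 1; residue 12337/1450.
At 11: a logarithmic branch point.

Denominator factor (ν - 1/5): pole of order 1 at 1/5, modulus 1/5.
Branch term (-15/14)*log(1 - ν/(11)): its argument vanishes at ν = 11, a logarithmic branch point, modulus 11.
The radius of convergence is the smallest modulus among the singular points: 1/5.
The branch term is analytic at 1/5 and contributes nothing to the residue; only the rational part matters.
At the order-1 pole 1/5 set g(ν) = (ν - (1/5))*(rational part) = 6*ν**2/29 + 17/2.
Simple pole: residue = g(a) at a = 1/5, which is 12337/1450.
List the singular points by increasing real part (a conjugate pair: the negative imaginary part first).


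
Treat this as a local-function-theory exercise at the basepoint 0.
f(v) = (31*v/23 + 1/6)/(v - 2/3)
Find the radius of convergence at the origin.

The radius of convergence is 2/3.

Denominator factor (v - 2/3): pole of order 1 at 2/3, modulus 2/3.
The radius of convergence is the smallest modulus among the singular points: 2/3.


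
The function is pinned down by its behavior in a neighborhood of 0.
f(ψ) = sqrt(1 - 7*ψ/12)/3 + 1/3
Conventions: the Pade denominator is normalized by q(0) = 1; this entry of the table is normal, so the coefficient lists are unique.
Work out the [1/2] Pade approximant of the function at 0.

Taylor coefficients needed (expand at 0): a_0 = 2/3, a_1 = -7/72, a_2 = -49/3456, a_3 = -343/82944.
Write the denominator as Q(ψ) = 1 + q1*ψ + q2*ψ^2. Requiring Q*f - P = O(ψ^4) with deg P <= 1 kills the coefficients of ψ^2..ψ^3 in Q*f:
  ψ^2: a_2 + q1*a_1 + q2*a_0 = 0, i.e. -49/3456 + (-7/72)*q1 + (2/3)*q2 = 0.
  ψ^3: a_3 + q1*a_2 + q2*a_1 = 0, i.e. -343/82944 + (-49/3456)*q1 + (-7/72)*q2 = 0.
Solving this linear system: q1 = -7/32, q2 = -49/4608.
The numerator is Q*f truncated at degree 1: P0 = a_0 = 2/3; P1 = a_1 + q1*a_0 = -35/144.

The Pade approximant has numerator coefficients [2/3, -35/144]; denominator coefficients [1, -7/32, -49/4608].


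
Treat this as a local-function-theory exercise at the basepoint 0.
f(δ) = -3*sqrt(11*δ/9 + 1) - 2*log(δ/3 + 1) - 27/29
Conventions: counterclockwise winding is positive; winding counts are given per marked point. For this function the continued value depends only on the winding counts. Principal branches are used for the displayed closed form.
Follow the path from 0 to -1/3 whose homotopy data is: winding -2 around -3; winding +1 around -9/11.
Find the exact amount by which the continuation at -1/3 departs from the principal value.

Continued minus principal equals ((8/3)*sqrt(3)) + ((8)*pi)*i.

The rational part is single-valued and drops out of the difference; each branch term changes only by its own monodromy.
(-3)*sqrt(1 - δ/(-9/11)): winding +1 is odd, the square root flips sign, contributing -2*(-3)*sqrt(1 - (-1/3)/(-9/11)) = -2*(-3)*sqrt(16/27) = (8/3)*sqrt(3).
(-2)*log(1 - δ/(-3)): each positive loop around -3 adds 2*pi*i to the log, so winding -2 contributes (-2)*(-2)*2*pi*i = (8)*pi*i.
Summing the contributions at δ = -1/3 gives ((8/3)*sqrt(3)) + ((8)*pi)*i.


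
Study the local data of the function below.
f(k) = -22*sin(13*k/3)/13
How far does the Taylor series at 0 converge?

The factor sin(13*k/3) is entire and contributes no finite singular point.
The polynomial part has no poles.
No finite singular points: the Taylor series at 0 converges everywhere.

The radius of convergence is infinite.


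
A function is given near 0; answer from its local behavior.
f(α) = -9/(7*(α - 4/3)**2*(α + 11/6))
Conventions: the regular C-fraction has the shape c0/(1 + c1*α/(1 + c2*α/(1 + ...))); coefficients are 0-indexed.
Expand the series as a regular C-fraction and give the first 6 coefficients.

Taylor coefficients (expand at 0): a_0 = -243/616, a_1 = -729/1936, a_2 = -548937/1192576, a_3 = -5439069/13118336, a_4 = -918743391/2308827136, a_5 = -17504780805/50794196992.
c0 = a_0 = -243/616. Peel one level at a time: if S = 1 + c*α/S' with S'(0) = 1, then c is the α-coefficient of S and S' = c*α/(S - 1).
S_1 = c0/f = 1 + (-21/22)*α + (-45/176)*α^2 + ...; c1 = -21/22.
S_2 = c1*α/(S_1 - 1) = 1 + (-15/56)*α + (1233/3136)*α^2 + ...; c2 = -15/56.
S_3 = c2*α/(S_2 - 1) = 1 + (411/280)*α + (36/25)*α^2 + ...; c3 = 411/280.
S_4 = c3*α/(S_3 - 1) = 1 + (-672/685)*α + (-4032/18769)*α^2 + ...; c4 = -672/685.
S_5 = c4*α/(S_4 - 1) = 1 + (-30/137)*α + ...; c5 = -30/137.

The regular C-fraction coefficients are [-243/616, -21/22, -15/56, 411/280, -672/685, -30/137].


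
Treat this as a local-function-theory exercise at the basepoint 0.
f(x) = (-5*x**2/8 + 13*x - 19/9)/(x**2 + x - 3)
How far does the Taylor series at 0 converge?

The radius of convergence is -1/2 + (1/2)*sqrt(13).

Denominator factor (x**2 + x - 3): discriminant 13, real irrational roots -1/2 + (1/2)*sqrt(13) and -1/2 - (1/2)*sqrt(13); poles of order 1, moduli -1/2 + (1/2)*sqrt(13) and 1/2 + (1/2)*sqrt(13).
The radius of convergence is the smallest modulus among the singular points: -1/2 + (1/2)*sqrt(13).


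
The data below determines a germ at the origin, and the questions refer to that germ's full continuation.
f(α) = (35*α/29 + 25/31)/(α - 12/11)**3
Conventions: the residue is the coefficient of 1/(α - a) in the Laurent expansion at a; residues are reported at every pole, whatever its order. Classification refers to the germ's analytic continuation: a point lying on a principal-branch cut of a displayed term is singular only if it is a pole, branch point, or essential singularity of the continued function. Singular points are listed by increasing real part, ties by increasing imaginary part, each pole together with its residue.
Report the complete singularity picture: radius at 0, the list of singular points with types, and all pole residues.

Radius of convergence at 0: 12/11.
At 12/11: a pole of order 3; residue 0.

Denominator factor (α - 12/11)^3: pole of order 3 at 12/11, modulus 12/11.
The radius of convergence is the smallest modulus among the singular points: 12/11.
At the order-3 pole 12/11 set g(α) = (α - (12/11))^3*f(α) = 35*α/29 + 25/31.
Order-3 pole: residue = g''(a)/2; g''(12/11) = 0, so the residue is 0.


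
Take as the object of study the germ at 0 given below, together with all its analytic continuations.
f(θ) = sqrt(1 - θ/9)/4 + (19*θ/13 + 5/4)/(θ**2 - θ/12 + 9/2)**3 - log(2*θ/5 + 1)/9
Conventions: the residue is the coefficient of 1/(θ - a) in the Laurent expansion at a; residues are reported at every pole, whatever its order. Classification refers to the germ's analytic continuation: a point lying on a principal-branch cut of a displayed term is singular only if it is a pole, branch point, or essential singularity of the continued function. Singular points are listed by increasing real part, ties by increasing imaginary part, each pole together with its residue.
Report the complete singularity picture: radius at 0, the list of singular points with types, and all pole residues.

Radius of convergence at 0: (3/2)*sqrt(2).
At -5/2: a logarithmic branch point.
At (1/24) - ((1/24)*sqrt(2591))*i: a pole of order 3; residue ((25443072/226123443923)*sqrt(2591))*i.
At (1/24) + ((1/24)*sqrt(2591))*i: a pole of order 3; residue -((25443072/226123443923)*sqrt(2591))*i.
At 9: an algebraic (square-root) branch point.


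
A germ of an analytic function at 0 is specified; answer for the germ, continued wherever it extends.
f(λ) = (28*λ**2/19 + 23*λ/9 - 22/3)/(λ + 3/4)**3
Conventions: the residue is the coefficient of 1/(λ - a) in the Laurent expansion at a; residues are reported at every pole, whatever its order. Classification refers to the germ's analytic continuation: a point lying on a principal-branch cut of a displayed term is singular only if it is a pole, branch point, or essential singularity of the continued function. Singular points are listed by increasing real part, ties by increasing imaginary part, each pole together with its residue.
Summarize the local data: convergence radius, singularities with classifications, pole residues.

Radius of convergence at 0: 3/4.
At -3/4: a pole of order 3; residue 28/19.

Denominator factor (λ + 3/4)^3: pole of order 3 at -3/4, modulus 3/4.
The radius of convergence is the smallest modulus among the singular points: 3/4.
At the order-3 pole -3/4 set g(λ) = (λ - (-3/4))^3*f(λ) = 28*λ**2/19 + 23*λ/9 - 22/3.
Order-3 pole: residue = g''(a)/2; g''(-3/4) = 56/19, so the residue is 28/19.


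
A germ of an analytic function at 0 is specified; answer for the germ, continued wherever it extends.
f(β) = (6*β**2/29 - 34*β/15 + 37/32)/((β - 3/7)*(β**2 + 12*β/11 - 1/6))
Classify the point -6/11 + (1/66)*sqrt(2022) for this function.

The denominator factor β**2 + 12*β/11 - 1/6 vanishes at -6/11 + (1/66)*sqrt(2022) and appears to the power 1; the numerator there equals 1431789/561440 - (5963/157905)*sqrt(2022), nonzero, and no other factor vanishes.
Hence a pole whose order is the multiplicity, 1.

The point is a pole of order 1.


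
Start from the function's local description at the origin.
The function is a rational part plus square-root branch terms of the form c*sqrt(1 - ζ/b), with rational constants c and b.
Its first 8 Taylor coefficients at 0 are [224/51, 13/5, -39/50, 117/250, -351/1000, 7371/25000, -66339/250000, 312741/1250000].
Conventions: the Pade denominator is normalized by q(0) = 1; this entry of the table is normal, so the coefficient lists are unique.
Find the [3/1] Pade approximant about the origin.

Taylor coefficients needed (read off): a_0 = 224/51, a_1 = 13/5, a_2 = -39/50, a_3 = 117/250, a_4 = -351/1000.
Write the denominator as Q(ζ) = 1 + q1*ζ. Requiring Q*f - P = O(ζ^5) with deg P <= 3 kills the coefficients of ζ^4..ζ^4 in Q*f:
  ζ^4: a_4 + q1*a_3 = 0, i.e. -351/1000 + (117/250)*q1 = 0.
Solving this linear system: q1 = 3/4.
The numerator is Q*f truncated at degree 3: P0 = a_0 = 224/51; P1 = a_1 + q1*a_0 = 501/85; P2 = a_2 + q1*a_1 = 117/100; P3 = a_3 + q1*a_2 = -117/1000.

The Pade approximant has numerator coefficients [224/51, 501/85, 117/100, -117/1000]; denominator coefficients [1, 3/4].


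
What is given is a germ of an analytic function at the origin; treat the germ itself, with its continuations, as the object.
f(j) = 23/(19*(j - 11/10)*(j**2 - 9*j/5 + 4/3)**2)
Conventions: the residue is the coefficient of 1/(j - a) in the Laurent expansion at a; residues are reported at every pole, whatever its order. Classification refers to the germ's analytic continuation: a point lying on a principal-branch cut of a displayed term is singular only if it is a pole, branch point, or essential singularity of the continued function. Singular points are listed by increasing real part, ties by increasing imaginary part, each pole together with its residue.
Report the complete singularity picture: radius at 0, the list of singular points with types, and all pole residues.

Radius of convergence at 0: 11/10.
At (9/10) - ((1/30)*sqrt(471))*i: a pole of order 2; residue (-1035000/542659) - ((499905000/13376001691)*sqrt(471))*i.
At (9/10) + ((1/30)*sqrt(471))*i: a pole of order 2; residue (-1035000/542659) + ((499905000/13376001691)*sqrt(471))*i.
At 11/10: a pole of order 1; residue 2070000/542659.


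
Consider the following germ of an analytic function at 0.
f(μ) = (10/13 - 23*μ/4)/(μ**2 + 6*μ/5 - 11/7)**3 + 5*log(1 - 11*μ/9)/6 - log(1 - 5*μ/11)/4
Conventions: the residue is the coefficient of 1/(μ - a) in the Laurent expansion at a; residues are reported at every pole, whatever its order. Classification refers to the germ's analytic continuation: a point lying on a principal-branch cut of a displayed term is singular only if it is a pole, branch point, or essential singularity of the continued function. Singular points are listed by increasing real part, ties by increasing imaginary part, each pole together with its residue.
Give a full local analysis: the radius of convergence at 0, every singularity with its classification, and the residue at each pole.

Radius of convergence at 0: -3/5 + (13/35)*sqrt(14).
At -3/5 - (13/35)*sqrt(14): a pole of order 3; residue -(100786875/2471326208)*sqrt(14).
At -3/5 + (13/35)*sqrt(14): a pole of order 3; residue (100786875/2471326208)*sqrt(14).
At 9/11: a logarithmic branch point.
At 11/5: a logarithmic branch point.

Denominator factor (μ**2 + 6*μ/5 - 11/7)^3: discriminant 1352/175, real irrational roots -3/5 + (13/35)*sqrt(14) and -3/5 - (13/35)*sqrt(14); poles of order 3, moduli -3/5 + (13/35)*sqrt(14) and 3/5 + (13/35)*sqrt(14).
Branch term (-1/4)*log(1 - μ/(11/5)): its argument vanishes at μ = 11/5, a logarithmic branch point, modulus 11/5.
Branch term (5/6)*log(1 - μ/(9/11)): its argument vanishes at μ = 9/11, a logarithmic branch point, modulus 9/11.
The radius of convergence is the smallest modulus among the singular points: -3/5 + (13/35)*sqrt(14).
The branch terms are analytic at -3/5 - (13/35)*sqrt(14) and contribute nothing to the residue; only the rational part matters.
The factor μ**2 + 6*μ/5 - 11/7 splits as (μ - a)(μ - a') with a = -3/5 - (13/35)*sqrt(14), a' = -3/5 + (13/35)*sqrt(14). At the order-3 pole a set g(μ) = (μ - a)^3*(rational part) = [10/13 - 23*μ/4] / (μ - a')^3.
Order-3 pole: residue = g''(a)/2; g''(-3/5 - (13/35)*sqrt(14)) = -(100786875/1235663104)*sqrt(14), so the residue is -(100786875/2471326208)*sqrt(14).
The branch terms are analytic at -3/5 + (13/35)*sqrt(14) and contribute nothing to the residue; only the rational part matters.
The factor μ**2 + 6*μ/5 - 11/7 splits as (μ - a)(μ - a') with a = -3/5 + (13/35)*sqrt(14), a' = -3/5 - (13/35)*sqrt(14). At the order-3 pole a set g(μ) = (μ - a)^3*(rational part) = [10/13 - 23*μ/4] / (μ - a')^3.
Order-3 pole: residue = g''(a)/2; g''(-3/5 + (13/35)*sqrt(14)) = (100786875/1235663104)*sqrt(14), so the residue is (100786875/2471326208)*sqrt(14).
List the singular points by increasing real part (a conjugate pair: the negative imaginary part first).
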